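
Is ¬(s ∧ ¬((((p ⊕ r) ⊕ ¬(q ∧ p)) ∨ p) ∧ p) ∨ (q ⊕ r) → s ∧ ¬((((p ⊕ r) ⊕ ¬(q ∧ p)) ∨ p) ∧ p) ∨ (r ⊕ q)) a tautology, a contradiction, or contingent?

contradiction

p | q | r | s || φ
T | T | T | T || F
T | T | T | F || F
T | T | F | T || F
T | T | F | F || F
T | F | T | T || F
T | F | T | F || F
T | F | F | T || F
T | F | F | F || F
F | T | T | T || F
F | T | T | F || F
F | T | F | T || F
F | T | F | F || F
F | F | T | T || F
F | F | T | F || F
F | F | F | T || F
F | F | F | F || F
Every row is F, so the formula is a contradiction.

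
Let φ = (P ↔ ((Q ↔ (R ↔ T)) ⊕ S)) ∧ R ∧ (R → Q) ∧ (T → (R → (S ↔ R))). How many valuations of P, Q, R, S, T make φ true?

3

P | Q | R | S | T || φ
T | T | T | T | T || F
T | T | T | T | F || T
T | T | T | F | T || F
T | T | T | F | F || F
T | T | F | T | T || F
T | T | F | T | F || F
T | T | F | F | T || F
T | T | F | F | F || F
T | F | T | T | T || F
T | F | T | T | F || F
T | F | T | F | T || F
T | F | T | F | F || F
T | F | F | T | T || F
T | F | F | T | F || F
T | F | F | F | T || F
T | F | F | F | F || F
F | T | T | T | T || T
F | T | T | T | F || F
F | T | T | F | T || F
F | T | T | F | F || T
F | T | F | T | T || F
F | T | F | T | F || F
F | T | F | F | T || F
F | T | F | F | F || F
F | F | T | T | T || F
F | F | T | T | F || F
F | F | T | F | T || F
F | F | T | F | F || F
F | F | F | T | T || F
F | F | F | T | F || F
F | F | F | F | T || F
F | F | F | F | F || F
The formula is true on 3 of the 32 rows.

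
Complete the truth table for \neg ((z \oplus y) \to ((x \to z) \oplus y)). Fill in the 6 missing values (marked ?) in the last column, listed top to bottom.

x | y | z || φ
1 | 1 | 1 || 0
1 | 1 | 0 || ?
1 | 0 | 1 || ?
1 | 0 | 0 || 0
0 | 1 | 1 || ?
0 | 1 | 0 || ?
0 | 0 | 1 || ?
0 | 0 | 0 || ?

0, 0, 0, 1, 0, 0

Row x=1, y=1, z=0: (z \oplus y) = 1, ((x \to z) \oplus y) = 1, ((z \oplus y) \to ((x \to z) \oplus y)) = 1, so the formula = 0.
Row x=1, y=0, z=1: (z \oplus y) = 1, ((x \to z) \oplus y) = 1, ((z \oplus y) \to ((x \to z) \oplus y)) = 1, so the formula = 0.
Row x=0, y=1, z=1: (z \oplus y) = 0, ((x \to z) \oplus y) = 0, ((z \oplus y) \to ((x \to z) \oplus y)) = 1, so the formula = 0.
Row x=0, y=1, z=0: (z \oplus y) = 1, ((x \to z) \oplus y) = 0, ((z \oplus y) \to ((x \to z) \oplus y)) = 0, so the formula = 1.
Row x=0, y=0, z=1: (z \oplus y) = 1, ((x \to z) \oplus y) = 1, ((z \oplus y) \to ((x \to z) \oplus y)) = 1, so the formula = 0.
Row x=0, y=0, z=0: (z \oplus y) = 0, ((x \to z) \oplus y) = 1, ((z \oplus y) \to ((x \to z) \oplus y)) = 1, so the formula = 0.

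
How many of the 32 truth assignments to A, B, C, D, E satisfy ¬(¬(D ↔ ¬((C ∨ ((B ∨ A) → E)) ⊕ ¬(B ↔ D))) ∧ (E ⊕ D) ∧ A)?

28

A | B | C | D | E || φ
T | T | T | T | T || T
T | T | T | T | F || F
T | T | T | F | T || F
T | T | T | F | F || T
T | T | F | T | T || T
T | T | F | T | F || T
T | T | F | F | T || F
T | T | F | F | F || T
T | F | T | T | T || T
T | F | T | T | F || T
T | F | T | F | T || T
T | F | T | F | F || T
T | F | F | T | T || T
T | F | F | T | F || F
T | F | F | F | T || T
T | F | F | F | F || T
F | T | T | T | T || T
F | T | T | T | F || T
F | T | T | F | T || T
F | T | T | F | F || T
F | T | F | T | T || T
F | T | F | T | F || T
F | T | F | F | T || T
F | T | F | F | F || T
F | F | T | T | T || T
F | F | T | T | F || T
F | F | T | F | T || T
F | F | T | F | F || T
F | F | F | T | T || T
F | F | F | T | F || T
F | F | F | F | T || T
F | F | F | F | F || T
The formula is true on 28 of the 32 rows.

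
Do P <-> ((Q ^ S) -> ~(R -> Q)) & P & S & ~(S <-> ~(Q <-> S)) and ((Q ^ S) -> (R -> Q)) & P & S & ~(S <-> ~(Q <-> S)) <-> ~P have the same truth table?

not equivalent

P  Q  R  S  |  φ  ψ
0  0  0  0  |  1  0
0  0  0  1  |  1  0
0  0  1  0  |  1  0
0  0  1  1  |  1  0
0  1  0  0  |  1  0
0  1  0  1  |  1  0
0  1  1  0  |  1  0
0  1  1  1  |  1  0
1  0  0  0  |  0  1
1  0  0  1  |  0  1
1  0  1  0  |  0  1
1  0  1  1  |  0  1
1  1  0  0  |  0  1
1  1  0  1  |  1  0
1  1  1  0  |  0  1
1  1  1  1  |  1  0
The columns differ at P=0, Q=0, R=0, S=0 (φ=1, ψ=0), so they are not equivalent.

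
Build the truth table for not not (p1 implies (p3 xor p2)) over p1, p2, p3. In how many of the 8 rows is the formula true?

p1  p2  p3  |  (p3 xor p2)  (p1 implies (p3 xor p2))  not (p1 implies (p3 xor p2))  φ
T   T   T   |       F                  F                           T                F
T   T   F   |       T                  T                           F                T
T   F   T   |       T                  T                           F                T
T   F   F   |       F                  F                           T                F
F   T   T   |       F                  T                           F                T
F   T   F   |       T                  T                           F                T
F   F   T   |       T                  T                           F                T
F   F   F   |       F                  T                           F                T
The formula is true on 6 of the 8 rows.

6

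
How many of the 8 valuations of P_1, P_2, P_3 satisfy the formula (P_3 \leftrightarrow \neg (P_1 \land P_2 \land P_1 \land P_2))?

P_1 | P_2 | P_3 | φ
--- | --- | --- | -
 1  |  1  |  1  | 0
 1  |  1  |  0  | 1
 1  |  0  |  1  | 1
 1  |  0  |  0  | 0
 0  |  1  |  1  | 1
 0  |  1  |  0  | 0
 0  |  0  |  1  | 1
 0  |  0  |  0  | 0
The formula is true on 4 of the 8 rows.

4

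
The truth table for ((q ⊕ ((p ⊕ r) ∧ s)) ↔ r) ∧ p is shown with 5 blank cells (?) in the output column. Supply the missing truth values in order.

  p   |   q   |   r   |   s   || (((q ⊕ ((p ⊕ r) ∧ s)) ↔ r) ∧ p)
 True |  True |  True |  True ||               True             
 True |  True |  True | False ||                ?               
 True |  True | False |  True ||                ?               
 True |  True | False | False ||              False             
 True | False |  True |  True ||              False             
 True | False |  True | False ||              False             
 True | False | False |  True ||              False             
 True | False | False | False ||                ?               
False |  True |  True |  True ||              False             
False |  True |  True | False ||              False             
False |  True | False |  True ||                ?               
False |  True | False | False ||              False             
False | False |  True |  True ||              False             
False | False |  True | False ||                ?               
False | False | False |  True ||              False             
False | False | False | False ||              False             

Row p=True, q=True, r=True, s=False: ((q ⊕ ((p ⊕ r) ∧ s)) ↔ r) = True, so (((q ⊕ ((p ⊕ r) ∧ s)) ↔ r) ∧ p) = True.
Row p=True, q=True, r=False, s=True: ((q ⊕ ((p ⊕ r) ∧ s)) ↔ r) = True, so (((q ⊕ ((p ⊕ r) ∧ s)) ↔ r) ∧ p) = True.
Row p=True, q=False, r=False, s=False: ((q ⊕ ((p ⊕ r) ∧ s)) ↔ r) = True, so (((q ⊕ ((p ⊕ r) ∧ s)) ↔ r) ∧ p) = True.
Row p=False, q=True, r=False, s=True: ((q ⊕ ((p ⊕ r) ∧ s)) ↔ r) = False, so (((q ⊕ ((p ⊕ r) ∧ s)) ↔ r) ∧ p) = False.
Row p=False, q=False, r=True, s=False: ((q ⊕ ((p ⊕ r) ∧ s)) ↔ r) = False, so (((q ⊕ ((p ⊕ r) ∧ s)) ↔ r) ∧ p) = False.

True, True, True, False, False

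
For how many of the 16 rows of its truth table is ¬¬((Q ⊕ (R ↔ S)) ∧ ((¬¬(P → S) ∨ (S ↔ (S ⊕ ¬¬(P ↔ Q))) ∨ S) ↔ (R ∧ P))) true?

1

P | Q | R | S || φ
T | T | T | T || F
T | T | T | F || F
T | T | F | T || F
T | T | F | F || F
T | F | T | T || T
T | F | T | F || F
T | F | F | T || F
T | F | F | F || F
F | T | T | T || F
F | T | T | F || F
F | T | F | T || F
F | T | F | F || F
F | F | T | T || F
F | F | T | F || F
F | F | F | T || F
F | F | F | F || F
The formula is true on 1 of the 16 rows.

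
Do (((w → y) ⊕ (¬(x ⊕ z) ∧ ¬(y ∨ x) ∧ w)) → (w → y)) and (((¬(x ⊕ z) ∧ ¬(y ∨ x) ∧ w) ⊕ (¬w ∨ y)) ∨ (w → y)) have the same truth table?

x  y  z  w  |  φ  ψ
F  F  F  F  |  T  T
F  F  F  T  |  F  T
F  F  T  F  |  T  T
F  F  T  T  |  T  F
F  T  F  F  |  T  T
F  T  F  T  |  T  T
F  T  T  F  |  T  T
F  T  T  T  |  T  T
T  F  F  F  |  T  T
T  F  F  T  |  T  F
T  F  T  F  |  T  T
T  F  T  T  |  T  F
T  T  F  F  |  T  T
T  T  F  T  |  T  T
T  T  T  F  |  T  T
T  T  T  T  |  T  T
The columns differ at x=F, y=F, z=F, w=T (φ=F, ψ=T), so they are not equivalent.

not equivalent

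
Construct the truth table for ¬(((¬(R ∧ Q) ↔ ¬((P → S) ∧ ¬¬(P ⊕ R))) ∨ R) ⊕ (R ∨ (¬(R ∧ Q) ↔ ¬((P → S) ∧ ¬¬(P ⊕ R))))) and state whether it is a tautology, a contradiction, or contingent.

P  Q  R  S  |  φ
T  T  T  T  |  T
T  T  T  F  |  T
T  T  F  T  |  T
T  T  F  F  |  T
T  F  T  T  |  T
T  F  T  F  |  T
T  F  F  T  |  T
T  F  F  F  |  T
F  T  T  T  |  T
F  T  T  F  |  T
F  T  F  T  |  T
F  T  F  F  |  T
F  F  T  T  |  T
F  F  T  F  |  T
F  F  F  T  |  T
F  F  F  F  |  T
Every row is T, so the formula is a tautology.

tautology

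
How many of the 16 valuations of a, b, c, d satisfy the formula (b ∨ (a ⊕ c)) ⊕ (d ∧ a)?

10

a | b | c | d || (a ⊕ c) | (b ∨ (a ⊕ c)) | (d ∧ a) | ((b ∨ (a ⊕ c)) ⊕ (d ∧ a))
T | T | T | T ||    F    |       T       |    T    |             F            
T | T | T | F ||    F    |       T       |    F    |             T            
T | T | F | T ||    T    |       T       |    T    |             F            
T | T | F | F ||    T    |       T       |    F    |             T            
T | F | T | T ||    F    |       F       |    T    |             T            
T | F | T | F ||    F    |       F       |    F    |             F            
T | F | F | T ||    T    |       T       |    T    |             F            
T | F | F | F ||    T    |       T       |    F    |             T            
F | T | T | T ||    T    |       T       |    F    |             T            
F | T | T | F ||    T    |       T       |    F    |             T            
F | T | F | T ||    F    |       T       |    F    |             T            
F | T | F | F ||    F    |       T       |    F    |             T            
F | F | T | T ||    T    |       T       |    F    |             T            
F | F | T | F ||    T    |       T       |    F    |             T            
F | F | F | T ||    F    |       F       |    F    |             F            
F | F | F | F ||    F    |       F       |    F    |             F            
The formula is true on 10 of the 16 rows.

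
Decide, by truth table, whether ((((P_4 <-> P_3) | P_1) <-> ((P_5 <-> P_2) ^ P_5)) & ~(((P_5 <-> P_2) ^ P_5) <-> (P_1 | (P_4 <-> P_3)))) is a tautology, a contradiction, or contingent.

P_1 | P_2 | P_3 | P_4 | P_5 || φ
 T  |  T  |  T  |  T  |  T  || F
 T  |  T  |  T  |  T  |  F  || F
 T  |  T  |  T  |  F  |  T  || F
 T  |  T  |  T  |  F  |  F  || F
 T  |  T  |  F  |  T  |  T  || F
 T  |  T  |  F  |  T  |  F  || F
 T  |  T  |  F  |  F  |  T  || F
 T  |  T  |  F  |  F  |  F  || F
 T  |  F  |  T  |  T  |  T  || F
 T  |  F  |  T  |  T  |  F  || F
 T  |  F  |  T  |  F  |  T  || F
 T  |  F  |  T  |  F  |  F  || F
 T  |  F  |  F  |  T  |  T  || F
 T  |  F  |  F  |  T  |  F  || F
 T  |  F  |  F  |  F  |  T  || F
 T  |  F  |  F  |  F  |  F  || F
 F  |  T  |  T  |  T  |  T  || F
 F  |  T  |  T  |  T  |  F  || F
 F  |  T  |  T  |  F  |  T  || F
 F  |  T  |  T  |  F  |  F  || F
 F  |  T  |  F  |  T  |  T  || F
 F  |  T  |  F  |  T  |  F  || F
 F  |  T  |  F  |  F  |  T  || F
 F  |  T  |  F  |  F  |  F  || F
 F  |  F  |  T  |  T  |  T  || F
 F  |  F  |  T  |  T  |  F  || F
 F  |  F  |  T  |  F  |  T  || F
 F  |  F  |  T  |  F  |  F  || F
 F  |  F  |  F  |  T  |  T  || F
 F  |  F  |  F  |  T  |  F  || F
 F  |  F  |  F  |  F  |  T  || F
 F  |  F  |  F  |  F  |  F  || F
Every row is F, so the formula is a contradiction.

contradiction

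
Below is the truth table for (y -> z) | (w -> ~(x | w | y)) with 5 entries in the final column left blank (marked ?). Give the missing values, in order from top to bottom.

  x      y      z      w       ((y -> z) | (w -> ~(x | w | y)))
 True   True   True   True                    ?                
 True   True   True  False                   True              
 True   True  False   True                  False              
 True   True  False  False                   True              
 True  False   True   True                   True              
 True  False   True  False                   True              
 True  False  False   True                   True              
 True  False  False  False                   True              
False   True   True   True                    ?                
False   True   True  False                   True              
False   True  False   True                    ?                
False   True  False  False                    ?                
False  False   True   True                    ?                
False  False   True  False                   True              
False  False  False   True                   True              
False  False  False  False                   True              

True, True, False, True, True

Row x=True, y=True, z=True, w=True: (y -> z) = True, (w -> ~(x | w | y)) = False, so ((y -> z) | (w -> ~(x | w | y))) = True.
Row x=False, y=True, z=True, w=True: (y -> z) = True, (w -> ~(x | w | y)) = False, so ((y -> z) | (w -> ~(x | w | y))) = True.
Row x=False, y=True, z=False, w=True: (y -> z) = False, (w -> ~(x | w | y)) = False, so ((y -> z) | (w -> ~(x | w | y))) = False.
Row x=False, y=True, z=False, w=False: (y -> z) = False, (w -> ~(x | w | y)) = True, so ((y -> z) | (w -> ~(x | w | y))) = True.
Row x=False, y=False, z=True, w=True: (y -> z) = True, (w -> ~(x | w | y)) = False, so ((y -> z) | (w -> ~(x | w | y))) = True.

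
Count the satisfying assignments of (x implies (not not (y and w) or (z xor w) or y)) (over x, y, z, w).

14

x  y  z  w  |  (y and w)  not (y and w)  not not (y and w)  (z xor w)  φ
T  T  T  T  |      T            F                T              F      T
T  T  T  F  |      F            T                F              T      T
T  T  F  T  |      T            F                T              T      T
T  T  F  F  |      F            T                F              F      T
T  F  T  T  |      F            T                F              F      F
T  F  T  F  |      F            T                F              T      T
T  F  F  T  |      F            T                F              T      T
T  F  F  F  |      F            T                F              F      F
F  T  T  T  |      T            F                T              F      T
F  T  T  F  |      F            T                F              T      T
F  T  F  T  |      T            F                T              T      T
F  T  F  F  |      F            T                F              F      T
F  F  T  T  |      F            T                F              F      T
F  F  T  F  |      F            T                F              T      T
F  F  F  T  |      F            T                F              T      T
F  F  F  F  |      F            T                F              F      T
The formula is true on 14 of the 16 rows.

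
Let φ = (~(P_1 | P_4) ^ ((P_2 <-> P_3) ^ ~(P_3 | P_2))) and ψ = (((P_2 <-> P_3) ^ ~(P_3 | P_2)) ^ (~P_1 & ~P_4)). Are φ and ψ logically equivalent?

equivalent

P_1  P_2  P_3  P_4  |  φ  ψ
 0    0    0    0   |  1  1
 0    0    0    1   |  0  0
 0    0    1    0   |  1  1
 0    0    1    1   |  0  0
 0    1    0    0   |  1  1
 0    1    0    1   |  0  0
 0    1    1    0   |  0  0
 0    1    1    1   |  1  1
 1    0    0    0   |  0  0
 1    0    0    1   |  0  0
 1    0    1    0   |  0  0
 1    0    1    1   |  0  0
 1    1    0    0   |  0  0
 1    1    0    1   |  0  0
 1    1    1    0   |  1  1
 1    1    1    1   |  1  1
The columns for φ and ψ agree on every row, so they are logically equivalent.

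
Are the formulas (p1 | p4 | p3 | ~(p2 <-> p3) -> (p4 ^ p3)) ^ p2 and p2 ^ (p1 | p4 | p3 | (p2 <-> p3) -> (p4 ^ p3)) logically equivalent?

p1 | p2 | p3 | p4 || φ | ψ
F  | F  | F  | F  || T | F
F  | F  | F  | T  || T | T
F  | F  | T  | F  || T | T
F  | F  | T  | T  || F | F
F  | T  | F  | F  || T | F
F  | T  | F  | T  || F | F
F  | T  | T  | F  || F | F
F  | T  | T  | T  || T | T
T  | F  | F  | F  || F | F
T  | F  | F  | T  || T | T
T  | F  | T  | F  || T | T
T  | F  | T  | T  || F | F
T  | T  | F  | F  || T | T
T  | T  | F  | T  || F | F
T  | T  | T  | F  || F | F
T  | T  | T  | T  || T | T
The columns differ at p1=F, p2=F, p3=F, p4=F (φ=T, ψ=F), so they are not equivalent.

not equivalent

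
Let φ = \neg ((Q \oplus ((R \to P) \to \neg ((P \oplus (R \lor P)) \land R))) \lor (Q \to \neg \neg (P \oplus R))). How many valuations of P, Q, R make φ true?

P | Q | R || (R \to P) | (R \lor P) | (P \oplus (R \lor P)) | (P \oplus R) | \neg (P \oplus R) | \neg \neg (P \oplus R) | φ
T | T | T ||     T     |     T      |           F           |      F       |         T         |           F            | T
T | T | F ||     T     |     T      |           F           |      T       |         F         |           T            | F
T | F | T ||     T     |     T      |           F           |      F       |         T         |           F            | F
T | F | F ||     T     |     T      |           F           |      T       |         F         |           T            | F
F | T | T ||     F     |     T      |           T           |      T       |         F         |           T            | F
F | T | F ||     T     |     F      |           F           |      F       |         T         |           F            | T
F | F | T ||     F     |     T      |           T           |      T       |         F         |           T            | F
F | F | F ||     T     |     F      |           F           |      F       |         T         |           F            | F
The formula is true on 2 of the 8 rows.

2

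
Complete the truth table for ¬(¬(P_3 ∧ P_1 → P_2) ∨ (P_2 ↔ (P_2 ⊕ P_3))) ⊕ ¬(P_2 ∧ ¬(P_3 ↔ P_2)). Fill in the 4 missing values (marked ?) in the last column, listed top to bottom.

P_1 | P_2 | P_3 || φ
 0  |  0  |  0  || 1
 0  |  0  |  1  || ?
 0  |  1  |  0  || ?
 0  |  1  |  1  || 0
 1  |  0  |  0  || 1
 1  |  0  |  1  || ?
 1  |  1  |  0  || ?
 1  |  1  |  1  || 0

Row P_1=0, P_2=0, P_3=1: ¬(¬(P_3 ∧ P_1 → P_2) ∨ (P_2 ↔ (P_2 ⊕ P_3))) = 1, ¬(P_2 ∧ ¬(P_3 ↔ P_2)) = 1, so the formula = 0.
Row P_1=0, P_2=1, P_3=0: ¬(¬(P_3 ∧ P_1 → P_2) ∨ (P_2 ↔ (P_2 ⊕ P_3))) = 0, ¬(P_2 ∧ ¬(P_3 ↔ P_2)) = 0, so the formula = 0.
Row P_1=1, P_2=0, P_3=1: ¬(¬(P_3 ∧ P_1 → P_2) ∨ (P_2 ↔ (P_2 ⊕ P_3))) = 0, ¬(P_2 ∧ ¬(P_3 ↔ P_2)) = 1, so the formula = 1.
Row P_1=1, P_2=1, P_3=0: ¬(¬(P_3 ∧ P_1 → P_2) ∨ (P_2 ↔ (P_2 ⊕ P_3))) = 0, ¬(P_2 ∧ ¬(P_3 ↔ P_2)) = 0, so the formula = 0.

0, 0, 1, 0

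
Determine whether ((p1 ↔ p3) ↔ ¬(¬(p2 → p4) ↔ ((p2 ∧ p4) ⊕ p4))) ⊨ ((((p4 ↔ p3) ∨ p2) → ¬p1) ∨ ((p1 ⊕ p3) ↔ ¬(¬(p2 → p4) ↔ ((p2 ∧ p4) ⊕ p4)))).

no

  p1  |   p2  |   p3  |   p4  ||   φ   |   ψ  
 True |  True |  True |  True || False |  True
 True |  True |  True | False ||  True | False
 True |  True | False |  True ||  True | False
 True |  True | False | False || False |  True
 True | False |  True |  True ||  True | False
 True | False |  True | False || False |  True
 True | False | False |  True || False |  True
 True | False | False | False ||  True | False
False |  True |  True |  True ||  True |  True
False |  True |  True | False || False |  True
False |  True | False |  True || False |  True
False |  True | False | False ||  True |  True
False | False |  True |  True || False |  True
False | False |  True | False ||  True |  True
False | False | False |  True ||  True |  True
False | False | False | False || False |  True
At p1=True, p2=True, p3=True, p4=False we have φ true but ψ false, so φ does not entail ψ.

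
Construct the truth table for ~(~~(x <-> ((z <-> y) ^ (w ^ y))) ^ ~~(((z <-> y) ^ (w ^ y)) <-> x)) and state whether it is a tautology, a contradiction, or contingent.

tautology

  x   |   y   |   z   |   w   |   φ  
----- | ----- | ----- | ----- | -----
 True |  True |  True |  True |  True
 True |  True |  True | False |  True
 True |  True | False |  True |  True
 True |  True | False | False |  True
 True | False |  True |  True |  True
 True | False |  True | False |  True
 True | False | False |  True |  True
 True | False | False | False |  True
False |  True |  True |  True |  True
False |  True |  True | False |  True
False |  True | False |  True |  True
False |  True | False | False |  True
False | False |  True |  True |  True
False | False |  True | False |  True
False | False | False |  True |  True
False | False | False | False |  True
Every row is True, so the formula is a tautology.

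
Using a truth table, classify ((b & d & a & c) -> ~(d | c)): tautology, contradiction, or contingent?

contingent

  a      b      c      d       ((b & d & a & c) -> ~(d | c))
 True   True   True   True                 False            
 True   True   True  False                  True            
 True   True  False   True                  True            
 True   True  False  False                  True            
 True  False   True   True                  True            
 True  False   True  False                  True            
 True  False  False   True                  True            
 True  False  False  False                  True            
False   True   True   True                  True            
False   True   True  False                  True            
False   True  False   True                  True            
False   True  False  False                  True            
False  False   True   True                  True            
False  False   True  False                  True            
False  False  False   True                  True            
False  False  False  False                  True            
15 of 16 rows are True, so the formula is contingent.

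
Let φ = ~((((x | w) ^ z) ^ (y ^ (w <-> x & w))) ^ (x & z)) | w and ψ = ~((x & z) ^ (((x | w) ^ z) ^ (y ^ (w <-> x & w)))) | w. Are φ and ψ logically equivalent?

x | y | z | w || φ | ψ
1 | 1 | 1 | 1 || 1 | 1
1 | 1 | 1 | 0 || 0 | 0
1 | 1 | 0 | 1 || 1 | 1
1 | 1 | 0 | 0 || 0 | 0
1 | 0 | 1 | 1 || 1 | 1
1 | 0 | 1 | 0 || 1 | 1
1 | 0 | 0 | 1 || 1 | 1
1 | 0 | 0 | 0 || 1 | 1
0 | 1 | 1 | 1 || 1 | 1
0 | 1 | 1 | 0 || 0 | 0
0 | 1 | 0 | 1 || 1 | 1
0 | 1 | 0 | 0 || 1 | 1
0 | 0 | 1 | 1 || 1 | 1
0 | 0 | 1 | 0 || 1 | 1
0 | 0 | 0 | 1 || 1 | 1
0 | 0 | 0 | 0 || 0 | 0
The columns for φ and ψ agree on every row, so they are logically equivalent.

equivalent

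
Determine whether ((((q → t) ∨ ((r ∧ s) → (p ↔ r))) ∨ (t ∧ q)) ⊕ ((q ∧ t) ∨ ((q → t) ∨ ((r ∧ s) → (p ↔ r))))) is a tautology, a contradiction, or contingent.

contradiction

p | q | r | s | t | φ
- | - | - | - | - | -
T | T | T | T | T | F
T | T | T | T | F | F
T | T | T | F | T | F
T | T | T | F | F | F
T | T | F | T | T | F
T | T | F | T | F | F
T | T | F | F | T | F
T | T | F | F | F | F
T | F | T | T | T | F
T | F | T | T | F | F
T | F | T | F | T | F
T | F | T | F | F | F
T | F | F | T | T | F
T | F | F | T | F | F
T | F | F | F | T | F
T | F | F | F | F | F
F | T | T | T | T | F
F | T | T | T | F | F
F | T | T | F | T | F
F | T | T | F | F | F
F | T | F | T | T | F
F | T | F | T | F | F
F | T | F | F | T | F
F | T | F | F | F | F
F | F | T | T | T | F
F | F | T | T | F | F
F | F | T | F | T | F
F | F | T | F | F | F
F | F | F | T | T | F
F | F | F | T | F | F
F | F | F | F | T | F
F | F | F | F | F | F
Every row is F, so the formula is a contradiction.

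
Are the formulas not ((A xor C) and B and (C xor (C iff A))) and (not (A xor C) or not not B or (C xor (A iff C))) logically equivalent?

A | B | C | φ | ψ
- | - | - | - | -
F | F | F | T | T
F | F | T | T | T
F | T | F | T | T
F | T | T | F | T
T | F | F | T | F
T | F | T | T | T
T | T | F | T | T
T | T | T | T | T
The columns differ at A=F, B=T, C=T (φ=F, ψ=T), so they are not equivalent.

not equivalent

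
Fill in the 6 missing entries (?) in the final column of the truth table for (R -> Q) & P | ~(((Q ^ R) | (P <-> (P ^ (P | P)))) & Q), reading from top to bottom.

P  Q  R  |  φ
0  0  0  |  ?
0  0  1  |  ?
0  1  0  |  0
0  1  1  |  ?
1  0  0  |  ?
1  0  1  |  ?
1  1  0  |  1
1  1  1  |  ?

Row P=0, Q=0, R=0: ((R -> Q) & P) = 0, ~(((Q ^ R) | (P <-> (P ^ (P | P)))) & Q) = 1, so the formula = 1.
Row P=0, Q=0, R=1: ((R -> Q) & P) = 0, ~(((Q ^ R) | (P <-> (P ^ (P | P)))) & Q) = 1, so the formula = 1.
Row P=0, Q=1, R=1: ((R -> Q) & P) = 0, ~(((Q ^ R) | (P <-> (P ^ (P | P)))) & Q) = 0, so the formula = 0.
Row P=1, Q=0, R=0: ((R -> Q) & P) = 1, ~(((Q ^ R) | (P <-> (P ^ (P | P)))) & Q) = 1, so the formula = 1.
Row P=1, Q=0, R=1: ((R -> Q) & P) = 0, ~(((Q ^ R) | (P <-> (P ^ (P | P)))) & Q) = 1, so the formula = 1.
Row P=1, Q=1, R=1: ((R -> Q) & P) = 1, ~(((Q ^ R) | (P <-> (P ^ (P | P)))) & Q) = 1, so the formula = 1.

1, 1, 0, 1, 1, 1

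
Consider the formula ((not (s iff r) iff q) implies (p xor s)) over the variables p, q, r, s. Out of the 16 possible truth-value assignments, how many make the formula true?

12

p | q | r | s | (s iff r) | not (s iff r) | (not (s iff r) iff q) | (p xor s) | φ
- | - | - | - | --------- | ------------- | --------------------- | --------- | -
F | F | F | F |     T     |       F       |           T           |     F     | F
F | F | F | T |     F     |       T       |           F           |     T     | T
F | F | T | F |     F     |       T       |           F           |     F     | T
F | F | T | T |     T     |       F       |           T           |     T     | T
F | T | F | F |     T     |       F       |           F           |     F     | T
F | T | F | T |     F     |       T       |           T           |     T     | T
F | T | T | F |     F     |       T       |           T           |     F     | F
F | T | T | T |     T     |       F       |           F           |     T     | T
T | F | F | F |     T     |       F       |           T           |     T     | T
T | F | F | T |     F     |       T       |           F           |     F     | T
T | F | T | F |     F     |       T       |           F           |     T     | T
T | F | T | T |     T     |       F       |           T           |     F     | F
T | T | F | F |     T     |       F       |           F           |     T     | T
T | T | F | T |     F     |       T       |           T           |     F     | F
T | T | T | F |     F     |       T       |           T           |     T     | T
T | T | T | T |     T     |       F       |           F           |     F     | T
The formula is true on 12 of the 16 rows.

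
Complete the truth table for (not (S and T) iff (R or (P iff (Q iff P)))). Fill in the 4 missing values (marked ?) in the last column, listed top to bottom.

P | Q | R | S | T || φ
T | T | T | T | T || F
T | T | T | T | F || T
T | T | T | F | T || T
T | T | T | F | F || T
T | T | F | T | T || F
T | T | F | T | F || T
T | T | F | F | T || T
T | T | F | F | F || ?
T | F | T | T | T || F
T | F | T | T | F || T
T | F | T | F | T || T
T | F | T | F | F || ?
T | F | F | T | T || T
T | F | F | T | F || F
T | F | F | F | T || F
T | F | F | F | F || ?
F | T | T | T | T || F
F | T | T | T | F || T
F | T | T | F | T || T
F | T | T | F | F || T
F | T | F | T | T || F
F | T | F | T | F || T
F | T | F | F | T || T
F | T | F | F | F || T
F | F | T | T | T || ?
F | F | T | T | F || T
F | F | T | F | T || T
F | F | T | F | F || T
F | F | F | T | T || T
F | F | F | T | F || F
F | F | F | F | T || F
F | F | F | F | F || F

T, T, F, F

Row P=T, Q=T, R=F, S=F, T=F: not (S and T) = T, (R or (P iff (Q iff P))) = T, so the formula = T.
Row P=T, Q=F, R=T, S=F, T=F: not (S and T) = T, (R or (P iff (Q iff P))) = T, so the formula = T.
Row P=T, Q=F, R=F, S=F, T=F: not (S and T) = T, (R or (P iff (Q iff P))) = F, so the formula = F.
Row P=F, Q=F, R=T, S=T, T=T: not (S and T) = F, (R or (P iff (Q iff P))) = T, so the formula = F.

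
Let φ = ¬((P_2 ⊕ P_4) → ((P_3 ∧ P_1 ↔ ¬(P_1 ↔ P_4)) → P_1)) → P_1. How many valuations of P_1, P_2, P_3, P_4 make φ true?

14

P_1  P_2  P_3  P_4  |  φ
 T    T    T    T   |  T
 T    T    T    F   |  T
 T    T    F    T   |  T
 T    T    F    F   |  T
 T    F    T    T   |  T
 T    F    T    F   |  T
 T    F    F    T   |  T
 T    F    F    F   |  T
 F    T    T    T   |  T
 F    T    T    F   |  F
 F    T    F    T   |  T
 F    T    F    F   |  F
 F    F    T    T   |  T
 F    F    T    F   |  T
 F    F    F    T   |  T
 F    F    F    F   |  T
The formula is true on 14 of the 16 rows.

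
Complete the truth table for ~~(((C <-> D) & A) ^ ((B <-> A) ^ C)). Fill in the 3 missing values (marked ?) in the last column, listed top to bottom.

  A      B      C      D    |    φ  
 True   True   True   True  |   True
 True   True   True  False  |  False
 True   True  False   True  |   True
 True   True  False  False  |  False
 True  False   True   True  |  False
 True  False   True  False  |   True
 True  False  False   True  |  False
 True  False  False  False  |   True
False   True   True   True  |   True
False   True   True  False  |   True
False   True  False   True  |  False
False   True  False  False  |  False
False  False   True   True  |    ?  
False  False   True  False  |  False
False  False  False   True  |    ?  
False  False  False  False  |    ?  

Row A=False, B=False, C=True, D=True: (((C <-> D) & A) ^ ((B <-> A) ^ C)) = False, ~(((C <-> D) & A) ^ ((B <-> A) ^ C)) = True, so the formula = False.
Row A=False, B=False, C=False, D=True: (((C <-> D) & A) ^ ((B <-> A) ^ C)) = True, ~(((C <-> D) & A) ^ ((B <-> A) ^ C)) = False, so the formula = True.
Row A=False, B=False, C=False, D=False: (((C <-> D) & A) ^ ((B <-> A) ^ C)) = True, ~(((C <-> D) & A) ^ ((B <-> A) ^ C)) = False, so the formula = True.

False, True, True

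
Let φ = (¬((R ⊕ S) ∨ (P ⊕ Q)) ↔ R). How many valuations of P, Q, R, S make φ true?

8

P  Q  R  S  |  (R ⊕ S)  (P ⊕ Q)  ((R ⊕ S) ∨ (P ⊕ Q))  ¬((R ⊕ S) ∨ (P ⊕ Q))  (¬((R ⊕ S) ∨ (P ⊕ Q)) ↔ R)
T  T  T  T  |     F        F              F                    T                        T             
T  T  T  F  |     T        F              T                    F                        F             
T  T  F  T  |     T        F              T                    F                        T             
T  T  F  F  |     F        F              F                    T                        F             
T  F  T  T  |     F        T              T                    F                        F             
T  F  T  F  |     T        T              T                    F                        F             
T  F  F  T  |     T        T              T                    F                        T             
T  F  F  F  |     F        T              T                    F                        T             
F  T  T  T  |     F        T              T                    F                        F             
F  T  T  F  |     T        T              T                    F                        F             
F  T  F  T  |     T        T              T                    F                        T             
F  T  F  F  |     F        T              T                    F                        T             
F  F  T  T  |     F        F              F                    T                        T             
F  F  T  F  |     T        F              T                    F                        F             
F  F  F  T  |     T        F              T                    F                        T             
F  F  F  F  |     F        F              F                    T                        F             
The formula is true on 8 of the 16 rows.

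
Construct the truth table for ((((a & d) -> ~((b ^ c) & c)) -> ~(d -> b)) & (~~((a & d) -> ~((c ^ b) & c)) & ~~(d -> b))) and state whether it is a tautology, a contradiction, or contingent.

contradiction

a  b  c  d  |  (a & d)  (b ^ c)  ((b ^ c) & c)  ~((b ^ c) & c)  ((a & d) -> ~((b ^ c) & c))  (d -> b)  ~(d -> b)  (c ^ b)  ((c ^ b) & c)  ~((c ^ b) & c)  ((a & d) -> ~((c ^ b) & c))  ~((a & d) -> ~((c ^ b) & c))  ~~(d -> b)  φ
F  F  F  F  |     F        F           F              T                      T                  T          F         F           F              T                      T                            F                    T       F
F  F  F  T  |     F        F           F              T                      T                  F          T         F           F              T                      T                            F                    F       F
F  F  T  F  |     F        T           T              F                      T                  T          F         T           T              F                      T                            F                    T       F
F  F  T  T  |     F        T           T              F                      T                  F          T         T           T              F                      T                            F                    F       F
F  T  F  F  |     F        T           F              T                      T                  T          F         T           F              T                      T                            F                    T       F
F  T  F  T  |     F        T           F              T                      T                  T          F         T           F              T                      T                            F                    T       F
F  T  T  F  |     F        F           F              T                      T                  T          F         F           F              T                      T                            F                    T       F
F  T  T  T  |     F        F           F              T                      T                  T          F         F           F              T                      T                            F                    T       F
T  F  F  F  |     F        F           F              T                      T                  T          F         F           F              T                      T                            F                    T       F
T  F  F  T  |     T        F           F              T                      T                  F          T         F           F              T                      T                            F                    F       F
T  F  T  F  |     F        T           T              F                      T                  T          F         T           T              F                      T                            F                    T       F
T  F  T  T  |     T        T           T              F                      F                  F          T         T           T              F                      F                            T                    F       F
T  T  F  F  |     F        T           F              T                      T                  T          F         T           F              T                      T                            F                    T       F
T  T  F  T  |     T        T           F              T                      T                  T          F         T           F              T                      T                            F                    T       F
T  T  T  F  |     F        F           F              T                      T                  T          F         F           F              T                      T                            F                    T       F
T  T  T  T  |     T        F           F              T                      T                  T          F         F           F              T                      T                            F                    T       F
Every row is F, so the formula is a contradiction.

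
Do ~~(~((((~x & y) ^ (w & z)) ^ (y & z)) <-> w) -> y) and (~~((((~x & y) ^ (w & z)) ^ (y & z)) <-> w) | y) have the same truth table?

equivalent

  x   |   y   |   z   |   w   ||   φ   |   ψ  
 True |  True |  True |  True ||  True |  True
 True |  True |  True | False ||  True |  True
 True |  True | False |  True ||  True |  True
 True |  True | False | False ||  True |  True
 True | False |  True |  True ||  True |  True
 True | False |  True | False ||  True |  True
 True | False | False |  True || False | False
 True | False | False | False ||  True |  True
False |  True |  True |  True ||  True |  True
False |  True |  True | False ||  True |  True
False |  True | False |  True ||  True |  True
False |  True | False | False ||  True |  True
False | False |  True |  True ||  True |  True
False | False |  True | False ||  True |  True
False | False | False |  True || False | False
False | False | False | False ||  True |  True
The columns for φ and ψ agree on every row, so they are logically equivalent.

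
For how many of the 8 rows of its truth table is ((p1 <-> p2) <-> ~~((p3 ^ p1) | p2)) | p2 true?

6

p1  p2  p3     (p1 <-> p2)  (p3 ^ p1)  ((p3 ^ p1) | p2)  ~((p3 ^ p1) | p2)  ~~((p3 ^ p1) | p2)  φ
F   F   F           T           F             F                  T                  F           F
F   F   T           T           T             T                  F                  T           T
F   T   F           F           F             T                  F                  T           T
F   T   T           F           T             T                  F                  T           T
T   F   F           F           T             T                  F                  T           F
T   F   T           F           F             F                  T                  F           T
T   T   F           T           T             T                  F                  T           T
T   T   T           T           F             T                  F                  T           T
The formula is true on 6 of the 8 rows.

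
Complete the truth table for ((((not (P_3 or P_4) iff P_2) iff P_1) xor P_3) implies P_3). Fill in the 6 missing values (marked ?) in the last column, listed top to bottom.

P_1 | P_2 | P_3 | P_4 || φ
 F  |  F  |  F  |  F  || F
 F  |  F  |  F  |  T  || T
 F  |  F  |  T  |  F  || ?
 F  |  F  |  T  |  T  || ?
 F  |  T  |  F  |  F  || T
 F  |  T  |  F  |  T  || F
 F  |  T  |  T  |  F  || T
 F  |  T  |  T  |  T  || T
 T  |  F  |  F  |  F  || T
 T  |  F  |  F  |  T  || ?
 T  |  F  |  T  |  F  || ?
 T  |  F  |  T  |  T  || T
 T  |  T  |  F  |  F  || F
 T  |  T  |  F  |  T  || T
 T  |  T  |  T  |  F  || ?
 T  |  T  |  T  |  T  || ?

Row P_1=F, P_2=F, P_3=T, P_4=F: (((not (P_3 or P_4) iff P_2) iff P_1) xor P_3) = T, so the formula = T.
Row P_1=F, P_2=F, P_3=T, P_4=T: (((not (P_3 or P_4) iff P_2) iff P_1) xor P_3) = T, so the formula = T.
Row P_1=T, P_2=F, P_3=F, P_4=T: (((not (P_3 or P_4) iff P_2) iff P_1) xor P_3) = T, so the formula = F.
Row P_1=T, P_2=F, P_3=T, P_4=F: (((not (P_3 or P_4) iff P_2) iff P_1) xor P_3) = F, so the formula = T.
Row P_1=T, P_2=T, P_3=T, P_4=F: (((not (P_3 or P_4) iff P_2) iff P_1) xor P_3) = T, so the formula = T.
Row P_1=T, P_2=T, P_3=T, P_4=T: (((not (P_3 or P_4) iff P_2) iff P_1) xor P_3) = T, so the formula = T.

T, T, F, T, T, T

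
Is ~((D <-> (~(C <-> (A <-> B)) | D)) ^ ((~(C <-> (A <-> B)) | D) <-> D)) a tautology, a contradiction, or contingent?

tautology

A  B  C  D     (A <-> B)  (C <-> (A <-> B))  ~(C <-> (A <-> B))  (~(C <-> (A <-> B)) | D)  φ
1  1  1  1         1              1                  0                      1              1
1  1  1  0         1              1                  0                      0              1
1  1  0  1         1              0                  1                      1              1
1  1  0  0         1              0                  1                      1              1
1  0  1  1         0              0                  1                      1              1
1  0  1  0         0              0                  1                      1              1
1  0  0  1         0              1                  0                      1              1
1  0  0  0         0              1                  0                      0              1
0  1  1  1         0              0                  1                      1              1
0  1  1  0         0              0                  1                      1              1
0  1  0  1         0              1                  0                      1              1
0  1  0  0         0              1                  0                      0              1
0  0  1  1         1              1                  0                      1              1
0  0  1  0         1              1                  0                      0              1
0  0  0  1         1              0                  1                      1              1
0  0  0  0         1              0                  1                      1              1
Every row is 1, so the formula is a tautology.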